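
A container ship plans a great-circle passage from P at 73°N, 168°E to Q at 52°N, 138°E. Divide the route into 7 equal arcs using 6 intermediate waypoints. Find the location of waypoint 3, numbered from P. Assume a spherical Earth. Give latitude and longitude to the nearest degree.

≈ 65°N, 150°E

Convert each endpoint to a unit vector on the sphere (x = cos φ cos λ, y = cos φ sin λ, z = sin φ).
The central angle between the endpoints is δ = arccos(p₁·p₂) ≈ 0.429 rad (24.6°).
Interpolate at f = 3/7 with slerp weights a = sin((1−f)δ)/sin δ ≈ 0.583, b = sin(fδ)/sin δ ≈ 0.440.
p = a·p₁ + b·p₂ ≈ (-0.368, 0.217, 0.904); φ = arcsin(p_z) ≈ 64.73°, λ = atan2(p_y, p_x) ≈ 149.52°.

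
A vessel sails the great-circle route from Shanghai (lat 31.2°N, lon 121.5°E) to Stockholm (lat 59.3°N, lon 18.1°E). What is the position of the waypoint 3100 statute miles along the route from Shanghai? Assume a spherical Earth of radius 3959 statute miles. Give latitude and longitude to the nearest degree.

≈ lat 62°N, lon 70°E

Convert each endpoint to a unit vector on the sphere (x = cos φ cos λ, y = cos φ sin λ, z = sin φ).
The central angle between the endpoints is δ = arccos(p₁·p₂) ≈ 1.219 rad (69.9°). The total great-circle distance is δ·R ≈ 1.219 × 3959 ≈ 4828 mi, so the target fraction is f = 3100/4828 ≈ 0.642.
Interpolate at f ≈ 0.642 with slerp weights a = sin((1−f)δ)/sin δ ≈ 0.450, b = sin(fδ)/sin δ ≈ 0.751.
p = a·p₁ + b·p₂ ≈ (0.163, 0.447, 0.879); φ = arcsin(p_z) ≈ 61.55°, λ = atan2(p_y, p_x) ≈ 69.94°.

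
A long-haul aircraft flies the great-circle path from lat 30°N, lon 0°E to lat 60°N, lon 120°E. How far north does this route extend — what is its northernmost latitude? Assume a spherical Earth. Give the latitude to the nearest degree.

The great circle lies in the plane with unit normal n̂ = (p₁ × p₂)/|p₁ × p₂|.
Here n̂_z ≈ +0.384; the vertex latitude is φ_max = arccos|n̂_z| ≈ 67.4°.

≈ 67°N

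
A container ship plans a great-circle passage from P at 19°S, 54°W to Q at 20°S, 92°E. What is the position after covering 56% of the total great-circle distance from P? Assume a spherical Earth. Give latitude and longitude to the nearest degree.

≈ 50°S, 30°E

Convert each endpoint to a unit vector on the sphere (x = cos φ cos λ, y = cos φ sin λ, z = sin φ).
The central angle between the endpoints is δ = arccos(p₁·p₂) ≈ 2.246 rad (128.7°).
Interpolate at f = 0.56 with slerp weights a = sin((1−f)δ)/sin δ ≈ 1.070, b = sin(fδ)/sin δ ≈ 1.219.
p = a·p₁ + b·p₂ ≈ (0.555, 0.326, -0.765); φ = arcsin(p_z) ≈ -49.94°, λ = atan2(p_y, p_x) ≈ 30.47°.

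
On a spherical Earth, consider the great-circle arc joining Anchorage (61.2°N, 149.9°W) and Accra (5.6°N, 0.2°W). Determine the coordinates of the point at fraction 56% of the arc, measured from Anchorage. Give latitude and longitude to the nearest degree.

≈ 51°N, 18°W

Convert each endpoint to a unit vector on the sphere (x = cos φ cos λ, y = cos φ sin λ, z = sin φ).
The central angle between the endpoints is δ = arccos(p₁·p₂) ≈ 1.905 rad (109.2°).
Interpolate at f = 0.56 with slerp weights a = sin((1−f)δ)/sin δ ≈ 0.787, b = sin(fδ)/sin δ ≈ 0.927.
p = a·p₁ + b·p₂ ≈ (0.595, -0.193, 0.780); φ = arcsin(p_z) ≈ 51.29°, λ = atan2(p_y, p_x) ≈ -18.02°.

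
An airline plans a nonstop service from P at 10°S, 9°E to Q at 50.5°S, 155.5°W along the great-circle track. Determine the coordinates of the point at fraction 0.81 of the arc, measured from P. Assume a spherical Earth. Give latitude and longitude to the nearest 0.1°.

Write both endpoints as unit vectors p₁, p₂ with components (cos φ cos λ, cos φ sin λ, sin φ).
The central angle between the endpoints is δ = arccos(p₁·p₂) ≈ 2.060 rad (118.0°).
Interpolate at f = 0.81 with slerp weights a = sin((1−f)δ)/sin δ ≈ 0.432, b = sin(fδ)/sin δ ≈ 1.127.
p = a·p₁ + b·p₂ ≈ (-0.232, -0.231, -0.945); φ = arcsin(p_z) ≈ -70.89°, λ = atan2(p_y, p_x) ≈ -135.18°.

≈ 70.9°S, 135.2°W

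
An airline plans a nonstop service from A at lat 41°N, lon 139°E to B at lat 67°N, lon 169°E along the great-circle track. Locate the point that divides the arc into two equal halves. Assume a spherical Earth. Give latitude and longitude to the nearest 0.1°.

From cos δ = sin φ₁ sin φ₂ + cos φ₁ cos φ₂ cos Δλ, the central angle is δ ≈ 0.537 rad (30.8°).
Interpolate at f = 1/2 with slerp weights a = sin((1−f)δ)/sin δ ≈ 0.519, b = sin(fδ)/sin δ ≈ 0.519.
p = a·p₁ + b·p₂ ≈ (-0.494, 0.295, 0.818); φ = arcsin(p_z) ≈ 54.84°, λ = atan2(p_y, p_x) ≈ 149.13°.

≈ lat 54.8°N, lon 149.1°E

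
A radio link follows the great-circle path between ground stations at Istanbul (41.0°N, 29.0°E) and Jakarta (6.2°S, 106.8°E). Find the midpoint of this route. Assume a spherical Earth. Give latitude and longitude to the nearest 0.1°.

Convert each endpoint to a unit vector on the sphere (x = cos φ cos λ, y = cos φ sin λ, z = sin φ).
The central angle between the endpoints is δ = arccos(p₁·p₂) ≈ 1.483 rad (85.0°).
Interpolate at f = 1/2 with slerp weights a = sin((1−f)δ)/sin δ ≈ 0.678, b = sin(fδ)/sin δ ≈ 0.678.
p = a·p₁ + b·p₂ ≈ (0.253, 0.893, 0.372); φ = arcsin(p_z) ≈ 21.81°, λ = atan2(p_y, p_x) ≈ 74.20°.

≈ 21.8°N, 74.2°E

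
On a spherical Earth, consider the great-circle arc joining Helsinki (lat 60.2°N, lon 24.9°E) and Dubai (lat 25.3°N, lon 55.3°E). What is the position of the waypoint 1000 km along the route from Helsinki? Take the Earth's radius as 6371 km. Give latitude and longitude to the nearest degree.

≈ lat 53°N, lon 35°E

From cos δ = sin φ₁ sin φ₂ + cos φ₁ cos φ₂ cos Δλ, the central angle is δ ≈ 0.710 rad (40.7°). The total great-circle distance is δ·R ≈ 0.710 × 6371 ≈ 4523 km, so the target fraction is f = 1000/4523 ≈ 0.221.
Interpolate at f ≈ 0.221 with slerp weights a = sin((1−f)δ)/sin δ ≈ 0.806, b = sin(fδ)/sin δ ≈ 0.240.
p = a·p₁ + b·p₂ ≈ (0.487, 0.347, 0.802); φ = arcsin(p_z) ≈ 53.30°, λ = atan2(p_y, p_x) ≈ 35.48°.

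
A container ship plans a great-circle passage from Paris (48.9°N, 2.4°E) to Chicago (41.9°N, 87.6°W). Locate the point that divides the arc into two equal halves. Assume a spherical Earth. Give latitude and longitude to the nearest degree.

≈ 55°N, 46°W

Convert each endpoint to a unit vector on the sphere (x = cos φ cos λ, y = cos φ sin λ, z = sin φ).
The central angle between the endpoints is δ = arccos(p₁·p₂) ≈ 1.043 rad (59.8°).
Interpolate at f = 1/2 with slerp weights a = sin((1−f)δ)/sin δ ≈ 0.577, b = sin(fδ)/sin δ ≈ 0.577.
p = a·p₁ + b·p₂ ≈ (0.397, -0.413, 0.820); φ = arcsin(p_z) ≈ 55.06°, λ = atan2(p_y, p_x) ≈ -46.15°.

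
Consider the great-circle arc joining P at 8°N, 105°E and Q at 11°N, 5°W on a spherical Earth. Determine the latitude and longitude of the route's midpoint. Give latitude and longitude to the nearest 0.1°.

Write both endpoints as unit vectors p₁, p₂ with components (cos φ cos λ, cos φ sin λ, sin φ).
The central angle between the endpoints is δ = arccos(p₁·p₂) ≈ 1.882 rad (107.8°).
Interpolate at f = 1/2 with slerp weights a = sin((1−f)δ)/sin δ ≈ 0.849, b = sin(fδ)/sin δ ≈ 0.849.
p = a·p₁ + b·p₂ ≈ (0.612, 0.739, 0.280); φ = arcsin(p_z) ≈ 16.26°, λ = atan2(p_y, p_x) ≈ 50.36°.

≈ 16.3°N, 50.4°E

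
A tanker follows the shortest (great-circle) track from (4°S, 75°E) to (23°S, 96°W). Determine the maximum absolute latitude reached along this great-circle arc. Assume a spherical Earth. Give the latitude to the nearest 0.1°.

≈ 72.4°S

The great circle lies in the plane with unit normal n̂ = (p₁ × p₂)/|p₁ × p₂|.
Here n̂_z ≈ -0.302; the vertex latitude is φ_max = arccos|n̂_z| ≈ 72.4°.
Check via Clairaut: cos φ_max = |cos φ₁| · sin C = cos(4.0°)·sin(162.4°) ≈ 0.302, again giving ≈ 72.4°.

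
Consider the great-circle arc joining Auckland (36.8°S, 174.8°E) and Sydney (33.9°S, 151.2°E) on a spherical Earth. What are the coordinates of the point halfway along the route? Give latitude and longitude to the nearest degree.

Write both endpoints as unit vectors p₁, p₂ with components (cos φ cos λ, cos φ sin λ, sin φ).
The central angle between the endpoints is δ = arccos(p₁·p₂) ≈ 0.339 rad (19.4°).
Interpolate at f = 1/2 with slerp weights a = sin((1−f)δ)/sin δ ≈ 0.507, b = sin(fδ)/sin δ ≈ 0.507.
p = a·p₁ + b·p₂ ≈ (-0.773, 0.240, -0.587); φ = arcsin(p_z) ≈ -35.93°, λ = atan2(p_y, p_x) ≈ 162.79°.

≈ (36°S, 163°E)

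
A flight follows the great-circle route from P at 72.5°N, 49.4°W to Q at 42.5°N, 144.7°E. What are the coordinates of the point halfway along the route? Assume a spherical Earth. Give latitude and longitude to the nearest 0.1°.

≈ 74.5°N, 154.0°E

Write both endpoints as unit vectors p₁, p₂ with components (cos φ cos λ, cos φ sin λ, sin φ).
The central angle between the endpoints is δ = arccos(p₁·p₂) ≈ 1.127 rad (64.6°).
Interpolate at f = 1/2 with slerp weights a = sin((1−f)δ)/sin δ ≈ 0.591, b = sin(fδ)/sin δ ≈ 0.591.
p = a·p₁ + b·p₂ ≈ (-0.240, 0.117, 0.964); φ = arcsin(p_z) ≈ 74.51°, λ = atan2(p_y, p_x) ≈ 154.04°.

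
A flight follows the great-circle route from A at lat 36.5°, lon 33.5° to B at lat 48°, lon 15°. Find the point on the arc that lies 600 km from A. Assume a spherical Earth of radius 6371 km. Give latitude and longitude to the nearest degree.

Convert each endpoint to a unit vector on the sphere (x = cos φ cos λ, y = cos φ sin λ, z = sin φ).
The central angle between the endpoints is δ = arccos(p₁·p₂) ≈ 0.311 rad (17.8°). The total great-circle distance is δ·R ≈ 0.311 × 6371 ≈ 1979 km, so the target fraction is f = 600/1979 ≈ 0.303.
Interpolate at f ≈ 0.303 with slerp weights a = sin((1−f)δ)/sin δ ≈ 0.703, b = sin(fδ)/sin δ ≈ 0.308.
p = a·p₁ + b·p₂ ≈ (0.670, 0.365, 0.647); φ = arcsin(p_z) ≈ 40.28°, λ = atan2(p_y, p_x) ≈ 28.59°.

≈ lat 40°, lon 29°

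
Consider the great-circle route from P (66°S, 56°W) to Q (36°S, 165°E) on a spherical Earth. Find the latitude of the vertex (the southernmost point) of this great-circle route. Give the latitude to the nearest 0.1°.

The great circle lies in the plane with unit normal n̂ = (p₁ × p₂)/|p₁ × p₂|.
Here n̂_z ≈ -0.225; the vertex latitude is φ_max = arccos|n̂_z| ≈ 77.0°.
Check via Clairaut: cos φ_max = |cos φ₁| · sin C = cos(66.0°)·sin(146.3°) ≈ 0.225, again giving ≈ 77.0°.

≈ 77.0°S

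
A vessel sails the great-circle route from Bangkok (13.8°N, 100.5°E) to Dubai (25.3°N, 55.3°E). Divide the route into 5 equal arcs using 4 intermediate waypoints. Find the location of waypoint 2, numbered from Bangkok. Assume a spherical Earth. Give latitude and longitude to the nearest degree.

≈ (20°N, 83°E)

Convert each endpoint to a unit vector on the sphere (x = cos φ cos λ, y = cos φ sin λ, z = sin φ).
The central angle between the endpoints is δ = arccos(p₁·p₂) ≈ 0.766 rad (43.9°).
Interpolate at f = 2/5 with slerp weights a = sin((1−f)δ)/sin δ ≈ 0.640, b = sin(fδ)/sin δ ≈ 0.435.
p = a·p₁ + b·p₂ ≈ (0.111, 0.934, 0.339); φ = arcsin(p_z) ≈ 19.79°, λ = atan2(p_y, p_x) ≈ 83.24°.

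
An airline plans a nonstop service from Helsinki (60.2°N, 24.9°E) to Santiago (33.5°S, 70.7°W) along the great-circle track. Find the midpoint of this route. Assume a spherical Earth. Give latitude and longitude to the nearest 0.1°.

Convert each endpoint to a unit vector on the sphere (x = cos φ cos λ, y = cos φ sin λ, z = sin φ).
The central angle between the endpoints is δ = arccos(p₁·p₂) ≈ 2.117 rad (121.3°).
Interpolate at f = 1/2 with slerp weights a = sin((1−f)δ)/sin δ ≈ 1.020, b = sin(fδ)/sin δ ≈ 1.020.
p = a·p₁ + b·p₂ ≈ (0.741, -0.589, 0.322); φ = arcsin(p_z) ≈ 18.79°, λ = atan2(p_y, p_x) ≈ -38.50°.

≈ 18.8°N, 38.5°W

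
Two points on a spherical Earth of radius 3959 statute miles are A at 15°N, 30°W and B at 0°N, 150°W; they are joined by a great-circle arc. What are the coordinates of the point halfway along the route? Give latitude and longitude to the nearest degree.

Convert each endpoint to a unit vector on the sphere (x = cos φ cos λ, y = cos φ sin λ, z = sin φ).
The central angle between the endpoints is δ = arccos(p₁·p₂) ≈ 2.075 rad (118.9°).
Interpolate at f = 1/2 with slerp weights a = sin((1−f)δ)/sin δ ≈ 0.983, b = sin(fδ)/sin δ ≈ 0.983.
p = a·p₁ + b·p₂ ≈ (-0.029, -0.967, 0.255); φ = arcsin(p_z) ≈ 14.75°, λ = atan2(p_y, p_x) ≈ -91.72°.

≈ 15°N, 92°W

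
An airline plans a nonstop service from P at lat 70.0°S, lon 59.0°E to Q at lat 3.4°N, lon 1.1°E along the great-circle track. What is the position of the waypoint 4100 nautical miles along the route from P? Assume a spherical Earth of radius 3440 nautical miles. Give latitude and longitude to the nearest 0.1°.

Convert each endpoint to a unit vector on the sphere (x = cos φ cos λ, y = cos φ sin λ, z = sin φ).
The central angle between the endpoints is δ = arccos(p₁·p₂) ≈ 1.445 rad (82.8°). The total great-circle distance is δ·R ≈ 1.445 × 3440 ≈ 4970 nmi, so the target fraction is f = 4100/4970 ≈ 0.825.
Interpolate at f ≈ 0.825 with slerp weights a = sin((1−f)δ)/sin δ ≈ 0.252, b = sin(fδ)/sin δ ≈ 0.936.
p = a·p₁ + b·p₂ ≈ (0.979, 0.092, -0.181); φ = arcsin(p_z) ≈ -10.46°, λ = atan2(p_y, p_x) ≈ 5.36°.

≈ lat 10.5°S, lon 5.4°E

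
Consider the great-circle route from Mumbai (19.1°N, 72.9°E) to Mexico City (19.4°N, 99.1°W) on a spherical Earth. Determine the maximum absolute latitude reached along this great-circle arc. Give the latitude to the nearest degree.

The great circle lies in the plane with unit normal n̂ = (p₁ × p₂)/|p₁ × p₂|.
Here n̂_z ≈ -0.196; the vertex latitude is φ_max = arccos|n̂_z| ≈ 78.7°.

≈ 79°N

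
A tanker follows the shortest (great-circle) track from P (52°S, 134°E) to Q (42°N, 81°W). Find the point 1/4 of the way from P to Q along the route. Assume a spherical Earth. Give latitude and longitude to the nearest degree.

≈ (43°S, 169°W)

Write both endpoints as unit vectors p₁, p₂ with components (cos φ cos λ, cos φ sin λ, sin φ).
The central angle between the endpoints is δ = arccos(p₁·p₂) ≈ 2.695 rad (154.4°).
Interpolate at f = 1/4 with slerp weights a = sin((1−f)δ)/sin δ ≈ 2.086, b = sin(fδ)/sin δ ≈ 1.446.
p = a·p₁ + b·p₂ ≈ (-0.724, -0.138, -0.676); φ = arcsin(p_z) ≈ -42.54°, λ = atan2(p_y, p_x) ≈ -169.24°.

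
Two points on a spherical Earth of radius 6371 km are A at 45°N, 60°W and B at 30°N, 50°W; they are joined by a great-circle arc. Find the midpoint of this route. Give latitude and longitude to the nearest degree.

Convert each endpoint to a unit vector on the sphere (x = cos φ cos λ, y = cos φ sin λ, z = sin φ).
The central angle between the endpoints is δ = arccos(p₁·p₂) ≈ 0.296 rad (16.9°).
Interpolate at f = 1/2 with slerp weights a = sin((1−f)δ)/sin δ ≈ 0.506, b = sin(fδ)/sin δ ≈ 0.506.
p = a·p₁ + b·p₂ ≈ (0.460, -0.645, 0.610); φ = arcsin(p_z) ≈ 37.60°, λ = atan2(p_y, p_x) ≈ -54.49°.

≈ 38°N, 54°W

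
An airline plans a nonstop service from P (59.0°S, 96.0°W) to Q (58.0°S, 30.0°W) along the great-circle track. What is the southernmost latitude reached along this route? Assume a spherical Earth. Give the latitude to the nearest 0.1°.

≈ 62.8°S

The great circle lies in the plane with unit normal n̂ = (p₁ × p₂)/|p₁ × p₂|.
Here n̂_z ≈ +0.457; the vertex latitude is φ_max = arccos|n̂_z| ≈ 62.8°.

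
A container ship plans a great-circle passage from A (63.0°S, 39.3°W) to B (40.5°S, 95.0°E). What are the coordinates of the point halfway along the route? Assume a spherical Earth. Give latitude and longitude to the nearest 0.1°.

≈ (70.4°S, 58.8°E)

Write both endpoints as unit vectors p₁, p₂ with components (cos φ cos λ, cos φ sin λ, sin φ).
The central angle between the endpoints is δ = arccos(p₁·p₂) ≈ 1.226 rad (70.3°).
Interpolate at f = 1/2 with slerp weights a = sin((1−f)δ)/sin δ ≈ 0.611, b = sin(fδ)/sin δ ≈ 0.611.
p = a·p₁ + b·p₂ ≈ (0.174, 0.287, -0.942); φ = arcsin(p_z) ≈ -70.36°, λ = atan2(p_y, p_x) ≈ 58.76°.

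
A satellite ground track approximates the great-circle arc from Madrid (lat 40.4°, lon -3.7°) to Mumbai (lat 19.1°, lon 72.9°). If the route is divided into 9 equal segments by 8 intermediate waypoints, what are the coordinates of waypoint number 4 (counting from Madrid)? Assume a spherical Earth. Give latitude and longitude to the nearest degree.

Write both endpoints as unit vectors p₁, p₂ with components (cos φ cos λ, cos φ sin λ, sin φ).
The central angle between the endpoints is δ = arccos(p₁·p₂) ≈ 1.182 rad (67.7°).
Interpolate at f = 4/9 with slerp weights a = sin((1−f)δ)/sin δ ≈ 0.660, b = sin(fδ)/sin δ ≈ 0.542.
p = a·p₁ + b·p₂ ≈ (0.652, 0.457, 0.605); φ = arcsin(p_z) ≈ 37.23°, λ = atan2(p_y, p_x) ≈ 35.03°.

≈ lat 37°, lon 35°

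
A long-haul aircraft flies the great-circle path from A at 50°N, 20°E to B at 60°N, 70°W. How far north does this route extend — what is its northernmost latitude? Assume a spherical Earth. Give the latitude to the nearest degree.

≈ 65°N

The great circle lies in the plane with unit normal n̂ = (p₁ × p₂)/|p₁ × p₂|.
Here n̂_z ≈ -0.430; the vertex latitude is φ_max = arccos|n̂_z| ≈ 64.6°.
Check via Clairaut: cos φ_max = |cos φ₁| · sin C = cos(50.0°)·sin(41.9°) ≈ 0.430, again giving ≈ 64.6°.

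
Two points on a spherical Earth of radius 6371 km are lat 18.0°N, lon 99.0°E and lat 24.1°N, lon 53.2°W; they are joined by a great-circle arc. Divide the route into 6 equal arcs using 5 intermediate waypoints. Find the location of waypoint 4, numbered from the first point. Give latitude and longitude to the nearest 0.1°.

≈ lat 53.9°N, lon 10.9°W

Write both endpoints as unit vectors p₁, p₂ with components (cos φ cos λ, cos φ sin λ, sin φ).
The central angle between the endpoints is δ = arccos(p₁·p₂) ≈ 2.268 rad (129.9°).
Interpolate at f = 4/6 with slerp weights a = sin((1−f)δ)/sin δ ≈ 0.894, b = sin(fδ)/sin δ ≈ 1.302.
p = a·p₁ + b·p₂ ≈ (0.579, -0.111, 0.808); φ = arcsin(p_z) ≈ 53.89°, λ = atan2(p_y, p_x) ≈ -10.88°.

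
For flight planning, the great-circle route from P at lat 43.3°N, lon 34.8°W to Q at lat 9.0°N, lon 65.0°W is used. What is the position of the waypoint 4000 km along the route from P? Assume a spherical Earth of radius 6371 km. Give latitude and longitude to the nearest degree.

≈ lat 15°N, lon 61°W

From cos δ = sin φ₁ sin φ₂ + cos φ₁ cos φ₂ cos Δλ, the central angle is δ ≈ 0.755 rad (43.2°). The total great-circle distance is δ·R ≈ 0.755 × 6371 ≈ 4808 km, so the target fraction is f = 4000/4808 ≈ 0.832.
Interpolate at f ≈ 0.832 with slerp weights a = sin((1−f)δ)/sin δ ≈ 0.185, b = sin(fδ)/sin δ ≈ 0.858.
p = a·p₁ + b·p₂ ≈ (0.468, -0.844, 0.261); φ = arcsin(p_z) ≈ 15.11°, λ = atan2(p_y, p_x) ≈ -60.99°.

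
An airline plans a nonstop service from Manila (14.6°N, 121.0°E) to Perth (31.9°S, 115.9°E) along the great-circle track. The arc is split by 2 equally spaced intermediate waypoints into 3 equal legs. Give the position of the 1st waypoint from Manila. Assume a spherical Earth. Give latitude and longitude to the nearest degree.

≈ (1°S, 119°E)

Convert each endpoint to a unit vector on the sphere (x = cos φ cos λ, y = cos φ sin λ, z = sin φ).
The central angle between the endpoints is δ = arccos(p₁·p₂) ≈ 0.816 rad (46.8°).
Interpolate at f = 1/3 with slerp weights a = sin((1−f)δ)/sin δ ≈ 0.711, b = sin(fδ)/sin δ ≈ 0.369.
p = a·p₁ + b·p₂ ≈ (-0.491, 0.871, -0.016); φ = arcsin(p_z) ≈ -0.91°, λ = atan2(p_y, p_x) ≈ 119.40°.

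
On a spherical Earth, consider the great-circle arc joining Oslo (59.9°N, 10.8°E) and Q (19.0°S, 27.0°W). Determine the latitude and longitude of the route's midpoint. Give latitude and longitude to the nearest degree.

From cos δ = sin φ₁ sin φ₂ + cos φ₁ cos φ₂ cos Δλ, the central angle is δ ≈ 1.478 rad (84.7°).
Interpolate at f = 1/2 with slerp weights a = sin((1−f)δ)/sin δ ≈ 0.676, b = sin(fδ)/sin δ ≈ 0.676.
p = a·p₁ + b·p₂ ≈ (0.903, -0.227, 0.365); φ = arcsin(p_z) ≈ 21.40°, λ = atan2(p_y, p_x) ≈ -14.10°.

≈ (21°N, 14°W)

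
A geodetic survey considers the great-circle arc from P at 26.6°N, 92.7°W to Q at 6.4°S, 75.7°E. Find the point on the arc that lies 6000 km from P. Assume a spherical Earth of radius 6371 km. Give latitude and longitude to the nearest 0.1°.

Convert each endpoint to a unit vector on the sphere (x = cos φ cos λ, y = cos φ sin λ, z = sin φ).
The central angle between the endpoints is δ = arccos(p₁·p₂) ≈ 2.740 rad (157.0°). The total great-circle distance is δ·R ≈ 2.740 × 6371 ≈ 17455 km, so the target fraction is f = 6000/17455 ≈ 0.344.
Interpolate at f ≈ 0.344 with slerp weights a = sin((1−f)δ)/sin δ ≈ 2.491, b = sin(fδ)/sin δ ≈ 2.067.
p = a·p₁ + b·p₂ ≈ (0.403, -0.234, 0.885); φ = arcsin(p_z) ≈ 62.25°, λ = atan2(p_y, p_x) ≈ -30.18°.

≈ 62.2°N, 30.2°W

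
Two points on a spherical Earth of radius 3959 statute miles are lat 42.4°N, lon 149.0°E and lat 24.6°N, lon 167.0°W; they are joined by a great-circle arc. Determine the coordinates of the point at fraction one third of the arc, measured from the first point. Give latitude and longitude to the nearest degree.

The haversine formula gives a central angle δ ≈ 0.702 rad (40.2°) between the endpoints.
Interpolate at f = 1/3 with slerp weights a = sin((1−f)δ)/sin δ ≈ 0.699, b = sin(fδ)/sin δ ≈ 0.359.
p = a·p₁ + b·p₂ ≈ (-0.760, 0.192, 0.621); φ = arcsin(p_z) ≈ 38.35°, λ = atan2(p_y, p_x) ≈ 165.81°.

≈ lat 38°N, lon 166°E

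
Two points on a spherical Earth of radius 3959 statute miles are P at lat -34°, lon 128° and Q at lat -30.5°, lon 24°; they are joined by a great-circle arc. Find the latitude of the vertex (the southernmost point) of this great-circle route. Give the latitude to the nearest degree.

The great circle lies in the plane with unit normal n̂ = (p₁ × p₂)/|p₁ × p₂|.
Here n̂_z ≈ -0.697; the vertex latitude is φ_max = arccos|n̂_z| ≈ 45.8°.
Check via Clairaut: cos φ_max = |cos φ₁| · sin C = cos(34.0°)·sin(122.7°) ≈ 0.697, again giving ≈ 45.8°.

≈ -46°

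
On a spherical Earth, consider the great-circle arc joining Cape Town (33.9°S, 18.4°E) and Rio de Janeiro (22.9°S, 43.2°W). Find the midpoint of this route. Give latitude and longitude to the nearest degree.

≈ (32°S, 14°W)

Write both endpoints as unit vectors p₁, p₂ with components (cos φ cos λ, cos φ sin λ, sin φ).
The central angle between the endpoints is δ = arccos(p₁·p₂) ≈ 0.951 rad (54.5°).
Interpolate at f = 1/2 with slerp weights a = sin((1−f)δ)/sin δ ≈ 0.562, b = sin(fδ)/sin δ ≈ 0.562.
p = a·p₁ + b·p₂ ≈ (0.821, -0.207, -0.533); φ = arcsin(p_z) ≈ -32.18°, λ = atan2(p_y, p_x) ≈ -14.18°.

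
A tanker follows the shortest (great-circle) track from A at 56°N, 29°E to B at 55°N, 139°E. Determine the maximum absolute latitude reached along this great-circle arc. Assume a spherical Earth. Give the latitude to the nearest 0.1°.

≈ 68.5°N

The great circle lies in the plane with unit normal n̂ = (p₁ × p₂)/|p₁ × p₂|.
Here n̂_z ≈ +0.367; the vertex latitude is φ_max = arccos|n̂_z| ≈ 68.5°.
Check via Clairaut: cos φ_max = |cos φ₁| · sin C = cos(56.0°)·sin(41.0°) ≈ 0.367, again giving ≈ 68.5°.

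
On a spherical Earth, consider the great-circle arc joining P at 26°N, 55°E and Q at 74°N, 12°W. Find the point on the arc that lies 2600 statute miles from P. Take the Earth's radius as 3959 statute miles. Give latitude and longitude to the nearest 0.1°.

From cos δ = sin φ₁ sin φ₂ + cos φ₁ cos φ₂ cos Δλ, the central angle is δ ≈ 1.026 rad (58.8°). The total great-circle distance is δ·R ≈ 1.026 × 3959 ≈ 4062 mi, so the target fraction is f = 2600/4062 ≈ 0.640.
Interpolate at f ≈ 0.640 with slerp weights a = sin((1−f)δ)/sin δ ≈ 0.422, b = sin(fδ)/sin δ ≈ 0.714.
p = a·p₁ + b·p₂ ≈ (0.410, 0.270, 0.871); φ = arcsin(p_z) ≈ 60.60°, λ = atan2(p_y, p_x) ≈ 33.35°.

≈ 60.6°N, 33.3°E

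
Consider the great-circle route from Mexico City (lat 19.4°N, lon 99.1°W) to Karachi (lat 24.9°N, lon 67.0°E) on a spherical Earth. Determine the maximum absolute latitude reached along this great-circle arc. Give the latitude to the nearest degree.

≈ 73°N

The great circle lies in the plane with unit normal n̂ = (p₁ × p₂)/|p₁ × p₂|.
Here n̂_z ≈ +0.284; the vertex latitude is φ_max = arccos|n̂_z| ≈ 73.5°.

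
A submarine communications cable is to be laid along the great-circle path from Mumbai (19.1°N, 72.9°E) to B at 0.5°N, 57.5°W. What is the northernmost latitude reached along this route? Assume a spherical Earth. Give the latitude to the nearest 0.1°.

The great circle lies in the plane with unit normal n̂ = (p₁ × p₂)/|p₁ × p₂|.
Here n̂_z ≈ -0.908; the vertex latitude is φ_max = arccos|n̂_z| ≈ 24.8°.

≈ 24.8°N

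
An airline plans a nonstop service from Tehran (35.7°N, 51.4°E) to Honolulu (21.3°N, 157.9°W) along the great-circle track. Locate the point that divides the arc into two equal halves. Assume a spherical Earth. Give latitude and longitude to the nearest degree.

≈ (64°N, 141°E)

Convert each endpoint to a unit vector on the sphere (x = cos φ cos λ, y = cos φ sin λ, z = sin φ).
The central angle between the endpoints is δ = arccos(p₁·p₂) ≈ 2.035 rad (116.6°).
Interpolate at f = 1/2 with slerp weights a = sin((1−f)δ)/sin δ ≈ 0.952, b = sin(fδ)/sin δ ≈ 0.952.
p = a·p₁ + b·p₂ ≈ (-0.339, 0.270, 0.901); φ = arcsin(p_z) ≈ 64.29°, λ = atan2(p_y, p_x) ≈ 141.45°.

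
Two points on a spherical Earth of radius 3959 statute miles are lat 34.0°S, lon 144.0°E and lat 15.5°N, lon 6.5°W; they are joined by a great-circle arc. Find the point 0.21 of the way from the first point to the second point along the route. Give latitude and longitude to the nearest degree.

Convert each endpoint to a unit vector on the sphere (x = cos φ cos λ, y = cos φ sin λ, z = sin φ).
The central angle between the endpoints is δ = arccos(p₁·p₂) ≈ 2.577 rad (147.6°).
Interpolate at f = 0.21 with slerp weights a = sin((1−f)δ)/sin δ ≈ 1.670, b = sin(fδ)/sin δ ≈ 0.963.
p = a·p₁ + b·p₂ ≈ (-0.199, 0.709, -0.677); φ = arcsin(p_z) ≈ -42.59°, λ = atan2(p_y, p_x) ≈ 105.65°.

≈ lat 43°S, lon 106°E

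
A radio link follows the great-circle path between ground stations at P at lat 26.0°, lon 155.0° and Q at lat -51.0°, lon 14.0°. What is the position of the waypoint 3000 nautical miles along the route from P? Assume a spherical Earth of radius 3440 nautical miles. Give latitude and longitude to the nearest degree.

The haversine formula gives a central angle δ ≈ 2.466 rad (141.3°) between the endpoints. The total great-circle distance is δ·R ≈ 2.466 × 3440 ≈ 8483 nmi, so the target fraction is f = 3000/8483 ≈ 0.354.
Interpolate at f ≈ 0.354 with slerp weights a = sin((1−f)δ)/sin δ ≈ 1.598, b = sin(fδ)/sin δ ≈ 1.224.
p = a·p₁ + b·p₂ ≈ (-0.555, 0.794, -0.251); φ = arcsin(p_z) ≈ -14.52°, λ = atan2(p_y, p_x) ≈ 124.95°.

≈ lat -15°, lon 125°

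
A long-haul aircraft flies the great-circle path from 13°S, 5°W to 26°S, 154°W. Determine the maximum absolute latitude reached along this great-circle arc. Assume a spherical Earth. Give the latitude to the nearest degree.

≈ 53°S

The great circle lies in the plane with unit normal n̂ = (p₁ × p₂)/|p₁ × p₂|.
Here n̂_z ≈ -0.595; the vertex latitude is φ_max = arccos|n̂_z| ≈ 53.5°.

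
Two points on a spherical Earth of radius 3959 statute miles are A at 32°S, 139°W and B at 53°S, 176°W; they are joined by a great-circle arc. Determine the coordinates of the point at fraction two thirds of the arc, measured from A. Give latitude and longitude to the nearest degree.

Write both endpoints as unit vectors p₁, p₂ with components (cos φ cos λ, cos φ sin λ, sin φ).
The central angle between the endpoints is δ = arccos(p₁·p₂) ≈ 0.590 rad (33.8°).
Interpolate at f = 2/3 with slerp weights a = sin((1−f)δ)/sin δ ≈ 0.351, b = sin(fδ)/sin δ ≈ 0.689.
p = a·p₁ + b·p₂ ≈ (-0.638, -0.224, -0.736); φ = arcsin(p_z) ≈ -47.42°, λ = atan2(p_y, p_x) ≈ -160.64°.

≈ 47°S, 161°W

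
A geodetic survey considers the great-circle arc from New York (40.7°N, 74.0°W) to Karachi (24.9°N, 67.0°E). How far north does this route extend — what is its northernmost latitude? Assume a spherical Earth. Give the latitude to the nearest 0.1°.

≈ 63.4°N

The great circle lies in the plane with unit normal n̂ = (p₁ × p₂)/|p₁ × p₂|.
Here n̂_z ≈ +0.448; the vertex latitude is φ_max = arccos|n̂_z| ≈ 63.4°.
Check via Clairaut: cos φ_max = |cos φ₁| · sin C = cos(40.7°)·sin(36.2°) ≈ 0.448, again giving ≈ 63.4°.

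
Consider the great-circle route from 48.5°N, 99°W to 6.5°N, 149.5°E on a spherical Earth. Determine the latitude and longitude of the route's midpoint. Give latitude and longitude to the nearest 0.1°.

The haversine formula gives a central angle δ ≈ 1.728 rad (99.0°) between the endpoints.
Interpolate at f = 1/2 with slerp weights a = sin((1−f)δ)/sin δ ≈ 0.770, b = sin(fδ)/sin δ ≈ 0.770.
p = a·p₁ + b·p₂ ≈ (-0.739, -0.116, 0.664); φ = arcsin(p_z) ≈ 41.59°, λ = atan2(p_y, p_x) ≈ -171.11°.

≈ 41.6°N, 171.1°W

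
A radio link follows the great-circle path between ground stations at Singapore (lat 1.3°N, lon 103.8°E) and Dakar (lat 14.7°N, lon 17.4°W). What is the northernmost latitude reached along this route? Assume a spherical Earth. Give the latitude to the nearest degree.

The great circle lies in the plane with unit normal n̂ = (p₁ × p₂)/|p₁ × p₂|.
Here n̂_z ≈ -0.952; the vertex latitude is φ_max = arccos|n̂_z| ≈ 17.8°.
Check via Clairaut: cos φ_max = |cos φ₁| · sin C = cos(1.3°)·sin(72.2°) ≈ 0.952, again giving ≈ 17.8°.

≈ 18°N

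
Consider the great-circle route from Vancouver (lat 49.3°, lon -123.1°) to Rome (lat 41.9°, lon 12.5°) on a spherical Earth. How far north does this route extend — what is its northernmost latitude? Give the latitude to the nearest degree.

The great circle lies in the plane with unit normal n̂ = (p₁ × p₂)/|p₁ × p₂|.
Here n̂_z ≈ +0.344; the vertex latitude is φ_max = arccos|n̂_z| ≈ 69.9°.
Check via Clairaut: cos φ_max = |cos φ₁| · sin C = cos(49.3°)·sin(31.8°) ≈ 0.344, again giving ≈ 69.9°.

≈ 70°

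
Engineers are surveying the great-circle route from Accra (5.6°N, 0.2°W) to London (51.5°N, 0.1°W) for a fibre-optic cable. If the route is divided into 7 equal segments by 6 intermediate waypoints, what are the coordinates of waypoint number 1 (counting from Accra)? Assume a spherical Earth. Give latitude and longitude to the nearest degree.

≈ (12°N, 0°E)

Write both endpoints as unit vectors p₁, p₂ with components (cos φ cos λ, cos φ sin λ, sin φ).
The central angle between the endpoints is δ = arccos(p₁·p₂) ≈ 0.801 rad (45.9°).
Interpolate at f = 1/7 with slerp weights a = sin((1−f)δ)/sin δ ≈ 0.883, b = sin(fδ)/sin δ ≈ 0.159.
p = a·p₁ + b·p₂ ≈ (0.978, -0.003, 0.211); φ = arcsin(p_z) ≈ 12.16°, λ = atan2(p_y, p_x) ≈ -0.19°.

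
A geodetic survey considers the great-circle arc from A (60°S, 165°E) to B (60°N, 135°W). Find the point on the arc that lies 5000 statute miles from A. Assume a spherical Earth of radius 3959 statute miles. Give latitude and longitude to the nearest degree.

From cos δ = sin φ₁ sin φ₂ + cos φ₁ cos φ₂ cos Δλ, the central angle is δ ≈ 2.246 rad (128.7°). The total great-circle distance is δ·R ≈ 2.246 × 3959 ≈ 8892 mi, so the target fraction is f = 5000/8892 ≈ 0.562.
Interpolate at f ≈ 0.562 with slerp weights a = sin((1−f)δ)/sin δ ≈ 1.066, b = sin(fδ)/sin δ ≈ 1.221.
p = a·p₁ + b·p₂ ≈ (-0.946, -0.294, 0.134); φ = arcsin(p_z) ≈ 7.70°, λ = atan2(p_y, p_x) ≈ -162.76°.

≈ (8°N, 163°W)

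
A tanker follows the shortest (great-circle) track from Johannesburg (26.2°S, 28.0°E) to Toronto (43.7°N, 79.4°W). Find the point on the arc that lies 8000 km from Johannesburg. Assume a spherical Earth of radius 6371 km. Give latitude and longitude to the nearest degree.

Write both endpoints as unit vectors p₁, p₂ with components (cos φ cos λ, cos φ sin λ, sin φ).
The central angle between the endpoints is δ = arccos(p₁·p₂) ≈ 2.093 rad (119.9°). The total great-circle distance is δ·R ≈ 2.093 × 6371 ≈ 13336 km, so the target fraction is f = 8000/13336 ≈ 0.600.
Interpolate at f ≈ 0.600 with slerp weights a = sin((1−f)δ)/sin δ ≈ 0.857, b = sin(fδ)/sin δ ≈ 1.097.
p = a·p₁ + b·p₂ ≈ (0.825, -0.418, 0.379); φ = arcsin(p_z) ≈ 22.30°, λ = atan2(p_y, p_x) ≈ -26.89°.

≈ 22°N, 27°W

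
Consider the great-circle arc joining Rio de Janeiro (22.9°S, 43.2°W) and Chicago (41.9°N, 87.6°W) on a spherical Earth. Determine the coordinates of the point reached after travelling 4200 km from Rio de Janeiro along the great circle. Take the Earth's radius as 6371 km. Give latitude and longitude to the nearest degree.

From cos δ = sin φ₁ sin φ₂ + cos φ₁ cos φ₂ cos Δλ, the central angle is δ ≈ 1.339 rad (76.7°). The total great-circle distance is δ·R ≈ 1.339 × 6371 ≈ 8529 km, so the target fraction is f = 4200/8529 ≈ 0.492.
Interpolate at f ≈ 0.492 with slerp weights a = sin((1−f)δ)/sin δ ≈ 0.646, b = sin(fδ)/sin δ ≈ 0.629.
p = a·p₁ + b·p₂ ≈ (0.453, -0.875, 0.169); φ = arcsin(p_z) ≈ 9.73°, λ = atan2(p_y, p_x) ≈ -62.62°.

≈ 10°N, 63°W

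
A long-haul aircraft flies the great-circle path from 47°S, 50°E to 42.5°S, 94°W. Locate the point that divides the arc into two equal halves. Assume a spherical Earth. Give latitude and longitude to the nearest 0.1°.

≈ 72.6°S, 28.8°W

Convert each endpoint to a unit vector on the sphere (x = cos φ cos λ, y = cos φ sin λ, z = sin φ).
The central angle between the endpoints is δ = arccos(p₁·p₂) ≈ 1.483 rad (85.0°).
Interpolate at f = 1/2 with slerp weights a = sin((1−f)δ)/sin δ ≈ 0.678, b = sin(fδ)/sin δ ≈ 0.678.
p = a·p₁ + b·p₂ ≈ (0.262, -0.144, -0.954); φ = arcsin(p_z) ≈ -72.57°, λ = atan2(p_y, p_x) ≈ -28.84°.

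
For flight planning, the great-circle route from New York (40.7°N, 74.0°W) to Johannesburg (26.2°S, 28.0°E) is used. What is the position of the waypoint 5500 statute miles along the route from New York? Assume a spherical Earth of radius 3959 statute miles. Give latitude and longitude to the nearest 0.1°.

Write both endpoints as unit vectors p₁, p₂ with components (cos φ cos λ, cos φ sin λ, sin φ).
The central angle between the endpoints is δ = arccos(p₁·p₂) ≈ 2.015 rad (115.4°). The total great-circle distance is δ·R ≈ 2.015 × 3959 ≈ 7976 mi, so the target fraction is f = 5500/7976 ≈ 0.690.
Interpolate at f ≈ 0.690 with slerp weights a = sin((1−f)δ)/sin δ ≈ 0.648, b = sin(fδ)/sin δ ≈ 1.089.
p = a·p₁ + b·p₂ ≈ (0.998, -0.014, -0.058); φ = arcsin(p_z) ≈ -3.34°, λ = atan2(p_y, p_x) ≈ -0.78°.

≈ (3.3°S, 0.8°W)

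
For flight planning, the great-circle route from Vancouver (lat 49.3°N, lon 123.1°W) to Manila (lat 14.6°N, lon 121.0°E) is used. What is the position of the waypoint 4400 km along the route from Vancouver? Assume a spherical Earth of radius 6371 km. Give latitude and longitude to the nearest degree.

Write both endpoints as unit vectors p₁, p₂ with components (cos φ cos λ, cos φ sin λ, sin φ).
The central angle between the endpoints is δ = arccos(p₁·p₂) ≈ 1.655 rad (94.8°). The total great-circle distance is δ·R ≈ 1.655 × 6371 ≈ 10547 km, so the target fraction is f = 4400/10547 ≈ 0.417.
Interpolate at f ≈ 0.417 with slerp weights a = sin((1−f)δ)/sin δ ≈ 0.825, b = sin(fδ)/sin δ ≈ 0.639.
p = a·p₁ + b·p₂ ≈ (-0.612, 0.080, 0.787); φ = arcsin(p_z) ≈ 51.86°, λ = atan2(p_y, p_x) ≈ 172.59°.

≈ lat 52°N, lon 173°E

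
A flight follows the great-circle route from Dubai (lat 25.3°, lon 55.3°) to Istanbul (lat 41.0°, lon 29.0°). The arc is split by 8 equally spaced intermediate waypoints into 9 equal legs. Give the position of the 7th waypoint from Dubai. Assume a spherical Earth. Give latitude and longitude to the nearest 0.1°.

≈ lat 38.0°, lon 35.7°

The haversine formula gives a central angle δ ≈ 0.469 rad (26.9°) between the endpoints.
Interpolate at f = 7/9 with slerp weights a = sin((1−f)δ)/sin δ ≈ 0.230, b = sin(fδ)/sin δ ≈ 0.789.
p = a·p₁ + b·p₂ ≈ (0.639, 0.460, 0.616); φ = arcsin(p_z) ≈ 38.04°, λ = atan2(p_y, p_x) ≈ 35.72°.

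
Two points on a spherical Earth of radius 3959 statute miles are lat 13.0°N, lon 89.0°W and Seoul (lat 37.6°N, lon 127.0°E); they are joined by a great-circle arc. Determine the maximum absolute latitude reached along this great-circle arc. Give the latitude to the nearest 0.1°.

≈ 58.7°N

The great circle lies in the plane with unit normal n̂ = (p₁ × p₂)/|p₁ × p₂|.
Here n̂_z ≈ -0.520; the vertex latitude is φ_max = arccos|n̂_z| ≈ 58.7°.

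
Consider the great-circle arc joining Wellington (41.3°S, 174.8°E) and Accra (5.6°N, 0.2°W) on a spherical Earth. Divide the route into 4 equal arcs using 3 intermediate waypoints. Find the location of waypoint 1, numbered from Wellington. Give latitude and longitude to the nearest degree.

From cos δ = sin φ₁ sin φ₂ + cos φ₁ cos φ₂ cos Δλ, the central angle is δ ≈ 2.514 rad (144.0°).
Interpolate at f = 1/4 with slerp weights a = sin((1−f)δ)/sin δ ≈ 1.619, b = sin(fδ)/sin δ ≈ 1.001.
p = a·p₁ + b·p₂ ≈ (-0.215, 0.107, -0.971); φ = arcsin(p_z) ≈ -76.10°, λ = atan2(p_y, p_x) ≈ 153.62°.

≈ 76°S, 154°E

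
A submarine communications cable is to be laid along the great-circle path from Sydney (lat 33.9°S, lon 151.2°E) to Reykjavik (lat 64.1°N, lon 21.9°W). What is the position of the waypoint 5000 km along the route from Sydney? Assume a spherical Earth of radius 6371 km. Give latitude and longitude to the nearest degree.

From cos δ = sin φ₁ sin φ₂ + cos φ₁ cos φ₂ cos Δλ, the central angle is δ ≈ 2.609 rad (149.5°). The total great-circle distance is δ·R ≈ 2.609 × 6371 ≈ 16624 km, so the target fraction is f = 5000/16624 ≈ 0.301.
Interpolate at f ≈ 0.301 with slerp weights a = sin((1−f)δ)/sin δ ≈ 1.907, b = sin(fδ)/sin δ ≈ 1.392.
p = a·p₁ + b·p₂ ≈ (-0.823, 0.536, 0.189); φ = arcsin(p_z) ≈ 10.88°, λ = atan2(p_y, p_x) ≈ 146.93°.

≈ lat 11°N, lon 147°E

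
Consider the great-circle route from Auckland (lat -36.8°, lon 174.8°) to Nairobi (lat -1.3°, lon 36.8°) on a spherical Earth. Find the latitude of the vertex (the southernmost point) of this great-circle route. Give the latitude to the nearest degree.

The great circle lies in the plane with unit normal n̂ = (p₁ × p₂)/|p₁ × p₂|.
Here n̂_z ≈ -0.658; the vertex latitude is φ_max = arccos|n̂_z| ≈ 48.8°.

≈ -49°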